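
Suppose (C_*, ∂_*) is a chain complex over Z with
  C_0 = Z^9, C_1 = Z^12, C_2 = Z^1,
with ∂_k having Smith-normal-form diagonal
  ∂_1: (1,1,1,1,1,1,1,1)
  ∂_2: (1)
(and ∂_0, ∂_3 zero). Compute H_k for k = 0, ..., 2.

H_0: b_0 = 9 − 0 − 8 = 1; torsion from ∂_1 factors > 1: none. So H_0 = Z.
H_1: b_1 = 12 − 8 − 1 = 3; torsion from ∂_2 factors > 1: none. So H_1 = Z^3.
H_2: b_2 = 1 − 1 − 0 = 0; torsion from ∂_3 factors > 1: none. So H_2 = 0.

H_0 = Z,  H_1 = Z^3,  H_2 = 0.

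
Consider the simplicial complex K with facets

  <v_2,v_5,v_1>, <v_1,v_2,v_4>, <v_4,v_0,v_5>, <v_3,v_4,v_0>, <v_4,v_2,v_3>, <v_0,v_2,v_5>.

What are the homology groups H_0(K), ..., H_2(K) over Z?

H_0 ≅ Z,  H_1 ≅ Z,  H_2 = 0.

We work with the vertex ordering v_0 < v_1 < v_2 < v_3 < v_4 < v_5. The simplices of K, each written with vertices in increasing order, are:

  0-simplices (6): [v_0], [v_1], [v_2], [v_3], [v_4], [v_5]
  1-simplices (12): [v_0,v_2], [v_0,v_3], [v_0,v_4], [v_0,v_5], [v_1,v_2], [v_1,v_4], [v_1,v_5], [v_2,v_3], [v_2,v_4], [v_2,v_5], [v_3,v_4], [v_4,v_5]
  2-simplices (6): [v_0,v_2,v_5], [v_0,v_3,v_4], [v_0,v_4,v_5], [v_1,v_2,v_4], [v_1,v_2,v_5], [v_2,v_3,v_4]

giving chain groups C_0 ≅ Z^6, C_1 ≅ Z^12, C_2 ≅ Z^6.

The boundary map ∂_1: C_1 → C_0 is given by ∂[p,q] = [q] − [p].
The 6×12 boundary matrix has rank 5 and Smith normal form diag(1,1,1,1,1).

∂_2: C_2 → C_1 sends each 2-simplex [p,q,r] to [q,r] − [p,r] + [p,q]. For instance
  ∂[v_0,v_2,v_5] = [v_2,v_5] − [v_0,v_5] + [v_0,v_2],
  ∂[v_0,v_3,v_4] = [v_3,v_4] − [v_0,v_4] + [v_0,v_3].
As a 12×6 matrix over Z this has rank 6, with invariant factors (1,1,1,1,1,1).

Computing H_k = (kernel of ∂_k) / (image of ∂_{k+1}):

  H_0: rank C_0 − rank ∂_1 = 6 − 5 = 1, and the invariant factors of ∂_1 are all 1, so H_0 ≅ Z.
  H_1: rank ker ∂_1 − rank ∂_2 = (12 − 5) − 6 = 1, and the invariant factors of ∂_2 are all 1, so H_1 ≅ Z.
  H_2: rank ker ∂_2 − rank ∂_3 = (6 − 6) − 0 = 0, and there is no ∂_3, so H_2 ≅ 0.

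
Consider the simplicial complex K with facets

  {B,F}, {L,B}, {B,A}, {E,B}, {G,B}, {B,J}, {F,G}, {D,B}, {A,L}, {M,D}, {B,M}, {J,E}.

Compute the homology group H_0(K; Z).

We work with the vertex ordering A < B < D < E < F < G < J < L < M. The simplices of K, each written with vertices in increasing order, are:

  0-simplices (9): A, B, D, E, F, G, J, L, M
  1-simplices (12): AB, AL, BD, BE, BF, BG, BJ, BL, BM, DM, EJ, FG

giving chain groups C_0 ≅ Z^9, C_1 ≅ Z^12.

Boundary ∂_1: C_1 → C_0 sends each edge [p,q] (with p < q) to q − p. For instance
  ∂BL = L − B.
This gives a 9×12 integer matrix of rank 8; reducing to Smith normal form yields diagonal entries (1,1,1,1,1,1,1,1).

Computing H_k = (kernel of ∂_k) / (image of ∂_{k+1}):

  H_0: rank C_0 − rank ∂_1 = 9 − 8 = 1, and the invariant factors of ∂_1 are all 1, so H_0 = Z.

H_0 ≅ Z.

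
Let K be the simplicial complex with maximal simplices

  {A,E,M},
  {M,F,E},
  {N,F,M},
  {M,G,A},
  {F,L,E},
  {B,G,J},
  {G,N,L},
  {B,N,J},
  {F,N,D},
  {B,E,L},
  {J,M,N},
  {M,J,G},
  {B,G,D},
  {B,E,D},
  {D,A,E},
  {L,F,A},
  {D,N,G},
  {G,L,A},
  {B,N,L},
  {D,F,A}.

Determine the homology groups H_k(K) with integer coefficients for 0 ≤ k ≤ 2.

K has 10 vertices, 30 edges, 20 triangles.
rank ∂_0 = 0, rank ∂_1 = 9 ⇒ b_0 = 10 − 0 − 9 = 1; all invariant factors of ∂_1 are 1 so no torsion. So H_0 = Z.
rank ∂_1 = 9, rank ∂_2 = 20 ⇒ b_1 = 30 − 9 − 20 = 1; ∂_2 has invariant factor(s) [2] giving torsion. So H_1 = Z ⊕ Z_2.
rank ∂_2 = 20, rank ∂_3 = 0 ⇒ b_2 = 20 − 20 − 0 = 0. So H_2 = 0.

H_0 = Z,  H_1 = Z ⊕ Z_2,  H_2 = 0.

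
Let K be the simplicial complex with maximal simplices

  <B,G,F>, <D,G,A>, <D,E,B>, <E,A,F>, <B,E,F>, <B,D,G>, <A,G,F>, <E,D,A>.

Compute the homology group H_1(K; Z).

H_1 ≅ 0.

Order the vertices as A < B < D < E < F < G. Listing each simplex with vertices in this order, K has dimension 2 with simplices:

  0-simplices (6): A, B, D, E, F, G
  1-simplices (12): AD, AE, AF, AG, BD, BE, BF, BG, DE, DG, EF, FG
  2-simplices (8): ADE, ADG, AEF, AFG, BDE, BDG, BEF, BFG

Hence C_0 ≅ Z^6, C_1 ≅ Z^12, C_2 ≅ Z^8.

The boundary map ∂_1: C_1 → C_0 sends each edge [p,q] (with p < q) to q − p.
This gives a 6×12 integer matrix of rank 5; reducing to Smith normal form yields diagonal entries (1,1,1,1,1).

∂_2: C_2 → C_1 acts by ∂[p,q,r] = [q,r] − [p,r] + [p,q]. For instance
  ∂BDG = DG − BG + BD,
  ∂BEF = EF − BF + BE.
As a 12×8 matrix over Z this has rank 7, with invariant factors (1,1,1,1,1,1,1).

Now H_k = ker ∂_k / im ∂_{k+1}, so:

  H_1: rank ker ∂_1 − rank ∂_2 = (12 − 5) − 7 = 0, and the invariant factors of ∂_2 are all 1, so H_1 ≅ 0.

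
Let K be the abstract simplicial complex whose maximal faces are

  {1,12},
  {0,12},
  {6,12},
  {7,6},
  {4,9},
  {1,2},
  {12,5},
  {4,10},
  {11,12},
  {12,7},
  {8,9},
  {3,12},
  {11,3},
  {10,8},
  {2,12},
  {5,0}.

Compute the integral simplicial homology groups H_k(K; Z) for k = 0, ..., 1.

Order the vertices as 0 < 1 < 2 < 3 < 4 < 5 < 6 < 7 < 8 < 9 < 10 < 11 < 12. Listing each simplex with vertices in this order, K has dimension 1 with simplices:

  0-simplices (13): [0], [1], [2], [3], [4], [5], [6], [7], [8], [9], [10], [11], [12]
  1-simplices (16): [0,5], [0,12], [1,2], [1,12], [2,12], [3,11], [3,12], [4,9], [4,10], [5,12], [6,7], [6,12], [7,12], [8,9], [8,10], [11,12]

so the chain groups are C_0 ≅ Z^13, C_1 ≅ Z^16.

∂_1: C_1 → C_0 maps an edge to its endpoints' difference, ∂[p,q] = q − p.
The 13×16 boundary matrix has rank 11 and Smith normal form diag(1,1,1,1,1,1,1,1,1,1,1).

Now H_k = ker ∂_k / im ∂_{k+1}, so:

  H_0: rank C_0 − rank ∂_1 = 13 − 11 = 2, and the invariant factors of ∂_1 are all 1, so H_0 = Z^2.
  H_1: rank ker ∂_1 − rank ∂_2 = (16 − 11) − 0 = 5, and there is no ∂_2, so H_1 = Z^5.

H_0 ≅ Z^2,  H_1 ≅ Z^5.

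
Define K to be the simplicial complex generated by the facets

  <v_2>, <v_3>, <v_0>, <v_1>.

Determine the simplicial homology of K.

Take the total order v_0 < v_1 < v_2 < v_3 on the vertex set. Then K (dimension 0) consists of the simplices:

  0-simplices (4): [v_0], [v_1], [v_2], [v_3]

giving chain groups C_0 ≅ Z^4.

From H_k ≅ ker(∂_k) / im(∂_{k+1}) we obtain:

  H_0: rank C_0 − rank ∂_1 = 4 − 0 = 4, and there is no ∂_1, so H_0 ≅ Z^4.

H_0 = Z^4.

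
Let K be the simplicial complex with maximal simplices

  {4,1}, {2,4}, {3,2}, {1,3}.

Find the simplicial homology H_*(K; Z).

Fix the vertex order 1 < 2 < 3 < 4 and write every simplex with vertices in increasing order. Then dim K = 1 and the simplices of K are:

  0-simplices (4): [1], [2], [3], [4]
  1-simplices (4): [1,3], [1,4], [2,3], [2,4]

Hence C_0 ≅ Z^4, C_1 ≅ Z^4.

Boundary ∂_1: C_1 → C_0 maps an edge to its endpoints' difference, ∂[p,q] = q − p.
The 4×4 boundary matrix has rank 3 and Smith normal form diag(1,1,1).

From H_k ≅ ker(∂_k) / im(∂_{k+1}) we obtain:

  H_0: rank C_0 − rank ∂_1 = 4 − 3 = 1, and the invariant factors of ∂_1 are all 1, so H_0 = Z.
  H_1: rank ker ∂_1 − rank ∂_2 = (4 − 3) − 0 = 1, and there is no ∂_2, so H_1 = Z.

H_0 ≅ Z,  H_1 ≅ Z.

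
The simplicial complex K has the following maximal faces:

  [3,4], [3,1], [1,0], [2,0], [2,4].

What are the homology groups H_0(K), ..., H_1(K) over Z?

Order the vertices as 0 < 1 < 2 < 3 < 4. Listing each simplex with vertices in this order, K has dimension 1 with simplices:

  0-simplices (5): [0], [1], [2], [3], [4]
  1-simplices (5): [0,1], [0,2], [1,3], [2,4], [3,4]

Hence C_0 ≅ Z^5, C_1 ≅ Z^5.

Boundary ∂_1: C_1 → C_0 maps an edge to its endpoints' difference, ∂[p,q] = q − p. For instance
  ∂[0,2] = [2] − [0].
The 5×5 boundary matrix has rank 4 and Smith normal form diag(1,1,1,1).

Computing H_k = (kernel of ∂_k) / (image of ∂_{k+1}):

  H_0: rank C_0 − rank ∂_1 = 5 − 4 = 1, and the invariant factors of ∂_1 are all 1, so H_0 ≅ Z.
  H_1: rank ker ∂_1 − rank ∂_2 = (5 − 4) − 0 = 1, and there is no ∂_2, so H_1 ≅ Z.

(K is a triangulation of the circle S^1.)

H_0 = Z,  H_1 = Z.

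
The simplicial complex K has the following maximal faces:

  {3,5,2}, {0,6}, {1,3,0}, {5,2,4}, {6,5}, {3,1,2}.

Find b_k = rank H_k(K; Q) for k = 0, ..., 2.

Take the total order 0 < 1 < 2 < 3 < 4 < 5 < 6 on the vertex set. Then K (dimension 2) consists of the simplices:

  0-simplices (7): [0], [1], [2], [3], [4], [5], [6]
  1-simplices (11): [0,1], [0,3], [0,6], [1,2], [1,3], [2,3], [2,4], [2,5], [3,5], [4,5], [5,6]
  2-simplices (4): [0,1,3], [1,2,3], [2,3,5], [2,4,5]

giving chain groups C_0 ≅ Z^7, C_1 ≅ Z^11, C_2 ≅ Z^4.

Boundary ∂_1: C_1 → C_0 sends each edge [p,q] (with p < q) to q − p. For instance
  ∂[2,4] = [4] − [2].
This gives a 7×11 integer matrix of rank 6; reducing to Smith normal form yields diagonal entries (1,1,1,1,1,1).

The boundary map ∂_2: C_2 → C_1 acts by ∂[p,q,r] = [q,r] − [p,r] + [p,q]. For instance
  ∂[1,2,3] = [2,3] − [1,3] + [1,2],
  ∂[2,4,5] = [4,5] − [2,5] + [2,4].
As a 11×4 matrix over Z this has rank 4, with invariant factors (1,1,1,1).

Computing H_k = (kernel of ∂_k) / (image of ∂_{k+1}):

  H_0: rank C_0 − rank ∂_1 = 7 − 6 = 1, and the invariant factors of ∂_1 are all 1, so H_0 ≅ Z.
  H_1: rank ker ∂_1 − rank ∂_2 = (11 − 6) − 4 = 1, and the invariant factors of ∂_2 are all 1, so H_1 ≅ Z.
  H_2: rank ker ∂_2 − rank ∂_3 = (4 − 4) − 0 = 0, and there is no ∂_3, so H_2 ≅ 0.

As a check, the Euler characteristic is 7 − 11 + 4 = 0, which agrees with 1 − 1 + 0 = 0.

Hence the Betti numbers are b_0 = 1, b_1 = 1, b_2 = 0.

b_0 = 1, b_1 = 1, b_2 = 0.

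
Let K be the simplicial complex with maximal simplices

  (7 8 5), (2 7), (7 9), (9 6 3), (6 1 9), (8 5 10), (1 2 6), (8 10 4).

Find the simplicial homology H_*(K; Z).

H_0 ≅ Z,  H_1 ≅ Z,  H_2 = 0.

We work with the vertex ordering 1 < 2 < 3 < 4 < 5 < 6 < 7 < 8 < 9 < 10. The simplices of K, each written with vertices in increasing order, are:

  0-simplices (10): [1], [2], [3], [4], [5], [6], [7], [8], [9], [10]
  1-simplices (16): [1,2], [1,6], [1,9], [2,6], [2,7], [3,6], [3,9], [4,8], [4,10], [5,7], [5,8], [5,10], [6,9], [7,8], [7,9], [8,10]
  2-simplices (6): [1,2,6], [1,6,9], [3,6,9], [4,8,10], [5,7,8], [5,8,10]

Hence C_0 ≅ Z^10, C_1 ≅ Z^16, C_2 ≅ Z^6.

∂_1: C_1 → C_0 maps an edge to its endpoints' difference, ∂[p,q] = q − p.
This gives a 10×16 integer matrix of rank 9; reducing to Smith normal form yields diagonal entries (1,1,1,1,1,1,1,1,1).

Boundary ∂_2: C_2 → C_1 sends each 2-simplex [p,q,r] to [q,r] − [p,r] + [p,q]. For instance
  ∂[4,8,10] = [8,10] − [4,10] + [4,8],
  ∂[5,8,10] = [8,10] − [5,10] + [5,8].
As a 16×6 matrix over Z this has rank 6, with invariant factors (1,1,1,1,1,1).

From H_k ≅ ker(∂_k) / im(∂_{k+1}) we obtain:

  H_0: rank C_0 − rank ∂_1 = 10 − 9 = 1, and the invariant factors of ∂_1 are all 1, so H_0 = Z.
  H_1: rank ker ∂_1 − rank ∂_2 = (16 − 9) − 6 = 1, and the invariant factors of ∂_2 are all 1, so H_1 = Z.
  H_2: rank ker ∂_2 − rank ∂_3 = (6 − 6) − 0 = 0, and there is no ∂_3, so H_2 = 0.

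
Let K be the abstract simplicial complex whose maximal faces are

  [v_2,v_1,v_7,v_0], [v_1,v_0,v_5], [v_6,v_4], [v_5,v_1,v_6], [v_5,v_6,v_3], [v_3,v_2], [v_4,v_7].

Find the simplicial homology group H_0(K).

H_0 = Z.

Fix the vertex order v_0 < v_1 < v_2 < v_3 < v_4 < v_5 < v_6 < v_7 and write every simplex with vertices in increasing order. Then dim K = 3 and the simplices of K are:

  0-simplices (8): [v_0], [v_1], [v_2], [v_3], [v_4], [v_5], [v_6], [v_7]
  1-simplices (15): (15 of them)
  2-simplices (7): [v_0,v_1,v_2], [v_0,v_1,v_5], [v_0,v_1,v_7], [v_0,v_2,v_7], [v_1,v_2,v_7], [v_1,v_5,v_6], [v_3,v_5,v_6]
  3-simplices (1): [v_0,v_1,v_2,v_7]

Hence C_0 ≅ Z^8, C_1 ≅ Z^15, C_2 ≅ Z^7, C_3 ≅ Z^1.

Boundary ∂_1: C_1 → C_0 maps an edge to its endpoints' difference, ∂[p,q] = q − p. For instance
  ∂[v_0,v_1] = [v_1] − [v_0].
The 8×15 boundary matrix has rank 7 and Smith normal form diag(1,1,1,1,1,1,1).

∂_2: C_2 → C_1 maps a triangle to the signed sum of its edges. For instance
  ∂[v_0,v_1,v_7] = [v_1,v_7] − [v_0,v_7] + [v_0,v_1],
  ∂[v_0,v_1,v_2] = [v_1,v_2] − [v_0,v_2] + [v_0,v_1].
This gives a 15×7 integer matrix of rank 6; reducing to Smith normal form yields diagonal entries (1,1,1,1,1,1).

The boundary map ∂_3: C_3 → C_2 sends each 3-simplex σ to the alternating sum Σ_i (−1)^i (σ with its i-th vertex removed). For instance
  ∂[v_0,v_1,v_2,v_7] = [v_1,v_2,v_7] − [v_0,v_2,v_7] + [v_0,v_1,v_7] − [v_0,v_1,v_2].
The 7×1 boundary matrix has rank 1 and Smith normal form diag(1).

Now H_k = ker ∂_k / im ∂_{k+1}, so:

  H_0: rank C_0 − rank ∂_1 = 8 − 7 = 1, and the invariant factors of ∂_1 are all 1, so H_0 ≅ Z.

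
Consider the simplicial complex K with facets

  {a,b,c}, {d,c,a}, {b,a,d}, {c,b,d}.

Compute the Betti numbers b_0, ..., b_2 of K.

Take the total order a < b < c < d on the vertex set. Then K (dimension 2) consists of the simplices:

  0-simplices (4): a, b, c, d
  1-simplices (6): ab, ac, ad, bc, bd, cd
  2-simplices (4): abc, abd, acd, bcd

giving chain groups C_0 ≅ Z^4, C_1 ≅ Z^6, C_2 ≅ Z^4.

The boundary map ∂_1: C_1 → C_0 maps an edge to its endpoints' difference, ∂[p,q] = q − p. For instance
  ∂ac = c − a.
As a 4×6 matrix over Z this has rank 3, with invariant factors (1,1,1).

The boundary map ∂_2: C_2 → C_1 acts by ∂[p,q,r] = [q,r] − [p,r] + [p,q]. For instance
  ∂abd = bd − ad + ab,
  ∂abc = bc − ac + ab.
As a 6×4 matrix over Z this has rank 3, with invariant factors (1,1,1).

Computing H_k = (kernel of ∂_k) / (image of ∂_{k+1}):

  H_0: rank C_0 − rank ∂_1 = 4 − 3 = 1, and the invariant factors of ∂_1 are all 1, so H_0 ≅ Z.
  H_1: rank ker ∂_1 − rank ∂_2 = (6 − 3) − 3 = 0, and the invariant factors of ∂_2 are all 1, so H_1 ≅ 0.
  H_2: rank ker ∂_2 − rank ∂_3 = (4 − 3) − 0 = 1, and there is no ∂_3, so H_2 ≅ Z.

(K is a triangulation of the 2-sphere S^2.)

Hence the Betti numbers are b_0 = 1, b_1 = 0, b_2 = 1.

b_0 = 1, b_1 = 0, b_2 = 1.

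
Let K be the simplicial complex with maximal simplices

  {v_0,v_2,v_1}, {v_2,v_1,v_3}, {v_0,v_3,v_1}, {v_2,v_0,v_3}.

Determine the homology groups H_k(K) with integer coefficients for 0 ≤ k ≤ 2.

Take the total order v_0 < v_1 < v_2 < v_3 on the vertex set. Then K (dimension 2) consists of the simplices:

  0-simplices (4): [v_0], [v_1], [v_2], [v_3]
  1-simplices (6): [v_0,v_1], [v_0,v_2], [v_0,v_3], [v_1,v_2], [v_1,v_3], [v_2,v_3]
  2-simplices (4): [v_0,v_1,v_2], [v_0,v_1,v_3], [v_0,v_2,v_3], [v_1,v_2,v_3]

so the chain groups are C_0 ≅ Z^4, C_1 ≅ Z^6, C_2 ≅ Z^4.

The boundary map ∂_1: C_1 → C_0 maps an edge to its endpoints' difference, ∂[p,q] = q − p. For instance
  ∂[v_0,v_3] = [v_3] − [v_0].
As a 4×6 matrix over Z this has rank 3, with invariant factors (1,1,1).

∂_2: C_2 → C_1 maps a triangle to the signed sum of its edges. For instance
  ∂[v_0,v_1,v_3] = [v_1,v_3] − [v_0,v_3] + [v_0,v_1],
  ∂[v_0,v_2,v_3] = [v_2,v_3] − [v_0,v_3] + [v_0,v_2].
The 6×4 boundary matrix has rank 3 and Smith normal form diag(1,1,1).

Computing H_k = (kernel of ∂_k) / (image of ∂_{k+1}):

  H_0: rank C_0 − rank ∂_1 = 4 − 3 = 1, and the invariant factors of ∂_1 are all 1, so H_0 = Z.
  H_1: rank ker ∂_1 − rank ∂_2 = (6 − 3) − 3 = 0, and the invariant factors of ∂_2 are all 1, so H_1 = 0.
  H_2: rank ker ∂_2 − rank ∂_3 = (4 − 3) − 0 = 1, and there is no ∂_3, so H_2 = Z.

(K is a triangulation of the 2-sphere S^2.)

H_0 = Z,  H_1 = 0,  H_2 = Z.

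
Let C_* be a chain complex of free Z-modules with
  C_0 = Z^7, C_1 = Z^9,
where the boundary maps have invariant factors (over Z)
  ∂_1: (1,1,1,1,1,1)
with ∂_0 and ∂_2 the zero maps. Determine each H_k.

H_0 ≅ Z,  H_1 ≅ Z^3.

H_0: b_0 = 7 − 0 − 6 = 1; torsion from ∂_1 factors > 1: none. So H_0 ≅ Z.
H_1: b_1 = 9 − 6 − 0 = 3; torsion from ∂_2 factors > 1: none. So H_1 ≅ Z^3.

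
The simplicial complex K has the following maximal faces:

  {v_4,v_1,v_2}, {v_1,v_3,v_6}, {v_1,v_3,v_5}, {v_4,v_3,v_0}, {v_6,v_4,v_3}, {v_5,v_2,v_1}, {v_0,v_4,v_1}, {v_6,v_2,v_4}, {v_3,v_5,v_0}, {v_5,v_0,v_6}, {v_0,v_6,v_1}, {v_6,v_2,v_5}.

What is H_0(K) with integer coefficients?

K has 7 vertices, 18 edges, 12 triangles.
rank ∂_0 = 0, rank ∂_1 = 6 ⇒ b_0 = 7 − 0 − 6 = 1; all invariant factors of ∂_1 are 1 so no torsion. So H_0 = Z.

H_0 ≅ Z.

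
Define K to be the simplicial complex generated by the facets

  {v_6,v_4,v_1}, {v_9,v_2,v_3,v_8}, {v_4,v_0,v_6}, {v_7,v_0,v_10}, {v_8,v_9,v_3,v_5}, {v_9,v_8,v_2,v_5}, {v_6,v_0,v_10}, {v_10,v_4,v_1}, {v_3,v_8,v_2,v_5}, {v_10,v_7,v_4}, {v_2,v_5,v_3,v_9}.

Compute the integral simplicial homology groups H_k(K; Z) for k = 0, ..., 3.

Take the total order v_0 < v_1 < v_2 < v_3 < v_4 < v_5 < v_6 < v_7 < v_8 < v_9 < v_10 on the vertex set. Then K (dimension 3) consists of the simplices:

  0-simplices (11): [v_0], [v_1], [v_2], [v_3], [v_4], [v_5], [v_6], [v_7], [v_8], [v_9], [v_10]
  1-simplices (22): (22 of them)
  2-simplices (16): (16 of them)
  3-simplices (5): [v_2,v_3,v_5,v_8], [v_2,v_3,v_5,v_9], [v_2,v_3,v_8,v_9], [v_2,v_5,v_8,v_9], [v_3,v_5,v_8,v_9]

giving chain groups C_0 ≅ Z^11, C_1 ≅ Z^22, C_2 ≅ Z^16, C_3 ≅ Z^5.

Boundary ∂_1: C_1 → C_0 is given by ∂[p,q] = [q] − [p]. For instance
  ∂[v_0,v_4] = [v_4] − [v_0].
This gives a 11×22 integer matrix of rank 9; reducing to Smith normal form yields diagonal entries (1,1,1,1,1,1,1,1,1).

The boundary map ∂_2: C_2 → C_1 maps a triangle to the signed sum of its edges. For instance
  ∂[v_1,v_4,v_10] = [v_4,v_10] − [v_1,v_10] + [v_1,v_4],
  ∂[v_3,v_5,v_9] = [v_5,v_9] − [v_3,v_9] + [v_3,v_5].
As a 22×16 matrix over Z this has rank 12, with invariant factors (1,1,1,1,1,1,1,1,1,1,1,1).

The boundary map ∂_3: C_3 → C_2 sends each 3-simplex σ to the alternating sum Σ_i (−1)^i (σ with its i-th vertex removed). For instance
  ∂[v_2,v_3,v_8,v_9] = [v_3,v_8,v_9] − [v_2,v_8,v_9] + [v_2,v_3,v_9] − [v_2,v_3,v_8],
  ∂[v_3,v_5,v_8,v_9] = [v_5,v_8,v_9] − [v_3,v_8,v_9] + [v_3,v_5,v_9] − [v_3,v_5,v_8].
The 16×5 boundary matrix has rank 4 and Smith normal form diag(1,1,1,1).

Reading off H_k = ker ∂_k / im ∂_{k+1}:

  H_0: rank C_0 − rank ∂_1 = 11 − 9 = 2, and the invariant factors of ∂_1 are all 1, so H_0 ≅ Z^2.
  H_1: rank ker ∂_1 − rank ∂_2 = (22 − 9) − 12 = 1, and the invariant factors of ∂_2 are all 1, so H_1 ≅ Z.
  H_2: rank ker ∂_2 − rank ∂_3 = (16 − 12) − 4 = 0, and the invariant factors of ∂_3 are all 1, so H_2 ≅ 0.
  H_3: rank ker ∂_3 − rank ∂_4 = (5 − 4) − 0 = 1, and there is no ∂_4, so H_3 ≅ Z.

(K is a triangulation of the disjoint union of the cylinder S^1 x I and the 3-sphere S^3.)

H_0 = Z^2,  H_1 = Z,  H_2 = 0,  H_3 = Z.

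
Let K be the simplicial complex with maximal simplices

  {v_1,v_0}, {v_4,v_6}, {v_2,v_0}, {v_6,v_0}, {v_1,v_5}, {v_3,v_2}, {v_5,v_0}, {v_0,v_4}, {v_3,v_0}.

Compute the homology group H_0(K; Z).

Take the total order v_0 < v_1 < v_2 < v_3 < v_4 < v_5 < v_6 on the vertex set. Then K (dimension 1) consists of the simplices:

  0-simplices (7): [v_0], [v_1], [v_2], [v_3], [v_4], [v_5], [v_6]
  1-simplices (9): [v_0,v_1], [v_0,v_2], [v_0,v_3], [v_0,v_4], [v_0,v_5], [v_0,v_6], [v_1,v_5], [v_2,v_3], [v_4,v_6]

Hence C_0 ≅ Z^7, C_1 ≅ Z^9.

Boundary ∂_1: C_1 → C_0 sends each edge [p,q] (with p < q) to q − p. For instance
  ∂[v_0,v_2] = [v_2] − [v_0].
As a 7×9 matrix over Z this has rank 6, with invariant factors (1,1,1,1,1,1).

From H_k ≅ ker(∂_k) / im(∂_{k+1}) we obtain:

  H_0: rank C_0 − rank ∂_1 = 7 − 6 = 1, and the invariant factors of ∂_1 are all 1, so H_0 = Z.

(K is a triangulation of a wedge of 3 circles.)

H_0 = Z.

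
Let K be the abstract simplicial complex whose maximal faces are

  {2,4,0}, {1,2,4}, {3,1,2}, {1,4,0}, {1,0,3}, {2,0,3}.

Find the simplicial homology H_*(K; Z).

Take the total order 0 < 1 < 2 < 3 < 4 on the vertex set. Then K (dimension 2) consists of the simplices:

  0-simplices (5): [0], [1], [2], [3], [4]
  1-simplices (9): [0,1], [0,2], [0,3], [0,4], [1,2], [1,3], [1,4], [2,3], [2,4]
  2-simplices (6): [0,1,3], [0,1,4], [0,2,3], [0,2,4], [1,2,3], [1,2,4]

so the chain groups are C_0 ≅ Z^5, C_1 ≅ Z^9, C_2 ≅ Z^6.

Boundary ∂_1: C_1 → C_0 maps an edge to its endpoints' difference, ∂[p,q] = q − p. For instance
  ∂[0,2] = [2] − [0].
This gives a 5×9 integer matrix of rank 4; reducing to Smith normal form yields diagonal entries (1,1,1,1).

The boundary map ∂_2: C_2 → C_1 maps a triangle to the signed sum of its edges. For instance
  ∂[0,1,4] = [1,4] − [0,4] + [0,1],
  ∂[0,1,3] = [1,3] − [0,3] + [0,1].
The 9×6 boundary matrix has rank 5 and Smith normal form diag(1,1,1,1,1).

Now H_k = ker ∂_k / im ∂_{k+1}, so:

  H_0: rank C_0 − rank ∂_1 = 5 − 4 = 1, and the invariant factors of ∂_1 are all 1, so H_0 = Z.
  H_1: rank ker ∂_1 − rank ∂_2 = (9 − 4) − 5 = 0, and the invariant factors of ∂_2 are all 1, so H_1 = 0.
  H_2: rank ker ∂_2 − rank ∂_3 = (6 − 5) − 0 = 1, and there is no ∂_3, so H_2 = Z.

(K is a triangulation of the 2-sphere S^2.)

H_0 ≅ Z,  H_1 = 0,  H_2 ≅ Z.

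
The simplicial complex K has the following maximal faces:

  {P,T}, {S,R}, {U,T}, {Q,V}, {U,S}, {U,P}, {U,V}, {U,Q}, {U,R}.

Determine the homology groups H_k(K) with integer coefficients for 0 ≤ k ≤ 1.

H_0 = Z,  H_1 = Z^3.

Take the total order P < Q < R < S < T < U < V on the vertex set. Then K (dimension 1) consists of the simplices:

  0-simplices (7): P, Q, R, S, T, U, V
  1-simplices (9): PT, PU, QU, QV, RS, RU, SU, TU, UV

so the chain groups are C_0 ≅ Z^7, C_1 ≅ Z^9.

∂_1: C_1 → C_0 maps an edge to its endpoints' difference, ∂[p,q] = q − p.
As a 7×9 matrix over Z this has rank 6, with invariant factors (1,1,1,1,1,1).

Reading off H_k = ker ∂_k / im ∂_{k+1}:

  H_0: rank C_0 − rank ∂_1 = 7 − 6 = 1, and the invariant factors of ∂_1 are all 1, so H_0 = Z.
  H_1: rank ker ∂_1 − rank ∂_2 = (9 − 6) − 0 = 3, and there is no ∂_2, so H_1 = Z^3.

As a check, the Euler characteristic is 7 − 9 = -2, which agrees with 1 − 3 = -2.
(K is a triangulation of a wedge of 3 circles.)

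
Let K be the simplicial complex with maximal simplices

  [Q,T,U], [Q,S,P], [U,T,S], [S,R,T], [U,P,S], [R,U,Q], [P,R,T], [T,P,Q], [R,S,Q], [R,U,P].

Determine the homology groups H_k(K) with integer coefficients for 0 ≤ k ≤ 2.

H_0 ≅ Z,  H_1 ≅ Z/2,  H_2 = 0.

We work with the vertex ordering P < Q < R < S < T < U. The simplices of K, each written with vertices in increasing order, are:

  0-simplices (6): P, Q, R, S, T, U
  1-simplices (15): PQ, PR, PS, PT, PU, QR, QS, QT, QU, RS, RT, RU, ST, SU, TU
  2-simplices (10): PQS, PQT, PRT, PRU, PSU, QRS, QRU, QTU, RST, STU

giving chain groups C_0 ≅ Z^6, C_1 ≅ Z^15, C_2 ≅ Z^10.

∂_1: C_1 → C_0 maps an edge to its endpoints' difference, ∂[p,q] = q − p. For instance
  ∂RU = U − R.
The resulting 6×15 matrix has rank 5, and its Smith normal form has invariant factors (1,1,1,1,1).

The boundary map ∂_2: C_2 → C_1 sends each 2-simplex [p,q,r] to [q,r] − [p,r] + [p,q]. For instance
  ∂QRU = RU − QU + QR,
  ∂PSU = SU − PU + PS.
This gives a 15×10 integer matrix of rank 10; reducing to Smith normal form yields diagonal entries (1,1,1,1,1,1,1,1,1,2).

From H_k ≅ ker(∂_k) / im(∂_{k+1}) we obtain:

  H_0: rank C_0 − rank ∂_1 = 6 − 5 = 1, and the invariant factors of ∂_1 are all 1, so H_0 = Z.
  H_1: rank ker ∂_1 − rank ∂_2 = (15 − 5) − 10 = 0, and ∂_2 has invariant factor 2 > 1, so H_1 = Z/2.
  H_2: rank ker ∂_2 − rank ∂_3 = (10 − 10) − 0 = 0, and there is no ∂_3, so H_2 = 0.

As a check, the Euler characteristic is 6 − 15 + 10 = 1, which agrees with 1 − 0 + 0 = 1.
(K is a triangulation of the real projective plane RP^2.)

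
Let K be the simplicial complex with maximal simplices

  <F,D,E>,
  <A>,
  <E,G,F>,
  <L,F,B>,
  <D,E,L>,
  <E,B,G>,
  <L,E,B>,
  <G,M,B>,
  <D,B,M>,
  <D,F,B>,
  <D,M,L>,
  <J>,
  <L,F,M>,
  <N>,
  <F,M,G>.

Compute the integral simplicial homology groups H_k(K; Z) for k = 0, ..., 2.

H_0 ≅ Z^4,  H_1 ≅ Z_2,  H_2 = 0.

We work with the vertex ordering A < B < D < E < F < G < J < L < M < N. The simplices of K, each written with vertices in increasing order, are:

  0-simplices (10): A, B, D, E, F, G, J, L, M, N
  1-simplices (18): BD, BE, BF, BG, BL, BM, DE, DF, DL, DM, EF, EG, EL, FG, FL, FM, GM, LM
  2-simplices (12): BDF, BDM, BEG, BEL, BFL, BGM, DEF, DEL, DLM, EFG, FGM, FLM

so the chain groups are C_0 ≅ Z^10, C_1 ≅ Z^18, C_2 ≅ Z^12.

Boundary ∂_1: C_1 → C_0 is given by ∂[p,q] = [q] − [p]. For instance
  ∂BG = G − B.
As a 10×18 matrix over Z this has rank 6, with invariant factors (1,1,1,1,1,1).

∂_2: C_2 → C_1 sends each 2-simplex [p,q,r] to [q,r] − [p,r] + [p,q]. For instance
  ∂DEL = EL − DL + DE,
  ∂BGM = GM − BM + BG.
The 18×12 boundary matrix has rank 12 and Smith normal form diag(1,1,1,1,1,1,1,1,1,1,1,2).

Computing H_k = (kernel of ∂_k) / (image of ∂_{k+1}):

  H_0: rank C_0 − rank ∂_1 = 10 − 6 = 4, and the invariant factors of ∂_1 are all 1, so H_0 ≅ Z^4.
  H_1: rank ker ∂_1 − rank ∂_2 = (18 − 6) − 12 = 0, and ∂_2 has invariant factor 2 > 1, so H_1 ≅ Z_2.
  H_2: rank ker ∂_2 − rank ∂_3 = (12 − 12) − 0 = 0, and there is no ∂_3, so H_2 ≅ 0.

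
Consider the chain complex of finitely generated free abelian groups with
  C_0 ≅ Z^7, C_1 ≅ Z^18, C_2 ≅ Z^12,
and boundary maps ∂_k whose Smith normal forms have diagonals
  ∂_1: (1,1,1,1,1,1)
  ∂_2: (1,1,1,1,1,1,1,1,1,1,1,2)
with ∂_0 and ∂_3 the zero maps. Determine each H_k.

H_0 = Z,  H_1 = Z/2,  H_2 = 0.

H_0: b_0 = 7 − 0 − 6 = 1; torsion from ∂_1 factors > 1: none. So H_0 = Z.
H_1: b_1 = 18 − 6 − 12 = 0; torsion from ∂_2 factors > 1: [2]. So H_1 = Z/2.
H_2: b_2 = 12 − 12 − 0 = 0; torsion from ∂_3 factors > 1: none. So H_2 = 0.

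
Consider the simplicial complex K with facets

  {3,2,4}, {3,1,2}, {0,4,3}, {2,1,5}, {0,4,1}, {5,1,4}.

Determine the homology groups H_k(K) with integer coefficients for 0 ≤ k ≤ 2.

Order the vertices as 0 < 1 < 2 < 3 < 4 < 5. Listing each simplex with vertices in this order, K has dimension 2 with simplices:

  0-simplices (6): [0], [1], [2], [3], [4], [5]
  1-simplices (12): [0,1], [0,3], [0,4], [1,2], [1,3], [1,4], [1,5], [2,3], [2,4], [2,5], [3,4], [4,5]
  2-simplices (6): [0,1,4], [0,3,4], [1,2,3], [1,2,5], [1,4,5], [2,3,4]

so the chain groups are C_0 ≅ Z^6, C_1 ≅ Z^12, C_2 ≅ Z^6.

∂_1: C_1 → C_0 is given by ∂[p,q] = [q] − [p]. For instance
  ∂[0,1] = [1] − [0].
The resulting 6×12 matrix has rank 5, and its Smith normal form has invariant factors (1,1,1,1,1).

Boundary ∂_2: C_2 → C_1 maps a triangle to the signed sum of its edges. For instance
  ∂[2,3,4] = [3,4] − [2,4] + [2,3],
  ∂[1,2,3] = [2,3] − [1,3] + [1,2].
The 12×6 boundary matrix has rank 6 and Smith normal form diag(1,1,1,1,1,1).

Computing H_k = (kernel of ∂_k) / (image of ∂_{k+1}):

  H_0: rank C_0 − rank ∂_1 = 6 − 5 = 1, and the invariant factors of ∂_1 are all 1, so H_0 ≅ Z.
  H_1: rank ker ∂_1 − rank ∂_2 = (12 − 5) − 6 = 1, and the invariant factors of ∂_2 are all 1, so H_1 ≅ Z.
  H_2: rank ker ∂_2 − rank ∂_3 = (6 − 6) − 0 = 0, and there is no ∂_3, so H_2 ≅ 0.

As a check, the Euler characteristic is 6 − 12 + 6 = 0, which agrees with 1 − 1 + 0 = 0.

H_0 = Z,  H_1 = Z,  H_2 = 0.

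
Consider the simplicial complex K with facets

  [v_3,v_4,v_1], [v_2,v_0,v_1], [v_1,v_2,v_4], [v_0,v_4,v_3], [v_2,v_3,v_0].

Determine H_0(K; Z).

We work with the vertex ordering v_0 < v_1 < v_2 < v_3 < v_4. The simplices of K, each written with vertices in increasing order, are:

  0-simplices (5): [v_0], [v_1], [v_2], [v_3], [v_4]
  1-simplices (10): [v_0,v_1], [v_0,v_2], [v_0,v_3], [v_0,v_4], [v_1,v_2], [v_1,v_3], [v_1,v_4], [v_2,v_3], [v_2,v_4], [v_3,v_4]
  2-simplices (5): [v_0,v_1,v_2], [v_0,v_2,v_3], [v_0,v_3,v_4], [v_1,v_2,v_4], [v_1,v_3,v_4]

so the chain groups are C_0 ≅ Z^5, C_1 ≅ Z^10, C_2 ≅ Z^5.

Boundary ∂_1: C_1 → C_0 sends each edge [p,q] (with p < q) to q − p.
As a 5×10 matrix over Z this has rank 4, with invariant factors (1,1,1,1).

∂_2: C_2 → C_1 maps a triangle to the signed sum of its edges. For instance
  ∂[v_0,v_1,v_2] = [v_1,v_2] − [v_0,v_2] + [v_0,v_1],
  ∂[v_0,v_3,v_4] = [v_3,v_4] − [v_0,v_4] + [v_0,v_3].
The resulting 10×5 matrix has rank 5, and its Smith normal form has invariant factors (1,1,1,1,1).

Now H_k = ker ∂_k / im ∂_{k+1}, so:

  H_0: rank C_0 − rank ∂_1 = 5 − 4 = 1, and the invariant factors of ∂_1 are all 1, so H_0 ≅ Z.

H_0 = Z.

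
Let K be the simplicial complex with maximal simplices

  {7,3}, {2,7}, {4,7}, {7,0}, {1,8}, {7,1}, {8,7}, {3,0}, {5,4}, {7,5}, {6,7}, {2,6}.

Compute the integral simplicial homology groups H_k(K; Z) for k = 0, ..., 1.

Order the vertices as 0 < 1 < 2 < 3 < 4 < 5 < 6 < 7 < 8. Listing each simplex with vertices in this order, K has dimension 1 with simplices:

  0-simplices (9): [0], [1], [2], [3], [4], [5], [6], [7], [8]
  1-simplices (12): [0,3], [0,7], [1,7], [1,8], [2,6], [2,7], [3,7], [4,5], [4,7], [5,7], [6,7], [7,8]

giving chain groups C_0 ≅ Z^9, C_1 ≅ Z^12.

Boundary ∂_1: C_1 → C_0 maps an edge to its endpoints' difference, ∂[p,q] = q − p. For instance
  ∂[6,7] = [7] − [6].
The 9×12 boundary matrix has rank 8 and Smith normal form diag(1,1,1,1,1,1,1,1).

Computing H_k = (kernel of ∂_k) / (image of ∂_{k+1}):

  H_0: rank C_0 − rank ∂_1 = 9 − 8 = 1, and the invariant factors of ∂_1 are all 1, so H_0 = Z.
  H_1: rank ker ∂_1 − rank ∂_2 = (12 − 8) − 0 = 4, and there is no ∂_2, so H_1 = Z^4.

H_0 ≅ Z,  H_1 ≅ Z^4.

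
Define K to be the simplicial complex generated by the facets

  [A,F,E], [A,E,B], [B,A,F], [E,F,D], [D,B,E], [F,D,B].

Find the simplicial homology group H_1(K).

H_1 ≅ 0.

We work with the vertex ordering A < B < D < E < F. The simplices of K, each written with vertices in increasing order, are:

  0-simplices (5): A, B, D, E, F
  1-simplices (9): AB, AE, AF, BD, BE, BF, DE, DF, EF
  2-simplices (6): ABE, ABF, AEF, BDE, BDF, DEF

giving chain groups C_0 ≅ Z^5, C_1 ≅ Z^9, C_2 ≅ Z^6.

The boundary map ∂_1: C_1 → C_0 is given by ∂[p,q] = [q] − [p].
The 5×9 boundary matrix has rank 4 and Smith normal form diag(1,1,1,1).

The boundary map ∂_2: C_2 → C_1 acts by ∂[p,q,r] = [q,r] − [p,r] + [p,q]. For instance
  ∂BDF = DF − BF + BD,
  ∂BDE = DE − BE + BD.
This gives a 9×6 integer matrix of rank 5; reducing to Smith normal form yields diagonal entries (1,1,1,1,1).

From H_k ≅ ker(∂_k) / im(∂_{k+1}) we obtain:

  H_1: rank ker ∂_1 − rank ∂_2 = (9 − 4) − 5 = 0, and the invariant factors of ∂_2 are all 1, so H_1 ≅ 0.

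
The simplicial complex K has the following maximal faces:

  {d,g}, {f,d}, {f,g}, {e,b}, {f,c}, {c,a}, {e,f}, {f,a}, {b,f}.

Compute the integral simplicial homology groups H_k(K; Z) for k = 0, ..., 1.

We work with the vertex ordering a < b < c < d < e < f < g. The simplices of K, each written with vertices in increasing order, are:

  0-simplices (7): a, b, c, d, e, f, g
  1-simplices (9): ac, af, be, bf, cf, df, dg, ef, fg

giving chain groups C_0 ≅ Z^7, C_1 ≅ Z^9.

The boundary map ∂_1: C_1 → C_0 maps an edge to its endpoints' difference, ∂[p,q] = q − p.
As a 7×9 matrix over Z this has rank 6, with invariant factors (1,1,1,1,1,1).

Reading off H_k = ker ∂_k / im ∂_{k+1}:

  H_0: rank C_0 − rank ∂_1 = 7 − 6 = 1, and the invariant factors of ∂_1 are all 1, so H_0 = Z.
  H_1: rank ker ∂_1 − rank ∂_2 = (9 − 6) − 0 = 3, and there is no ∂_2, so H_1 = Z^3.

As a check, the Euler characteristic is 7 − 9 = -2, which agrees with 1 − 3 = -2.

H_0 = Z,  H_1 = Z^3.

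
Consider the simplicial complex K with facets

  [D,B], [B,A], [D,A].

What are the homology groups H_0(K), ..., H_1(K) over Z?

H_0 ≅ Z,  H_1 ≅ Z.

Fix the vertex order A < B < D and write every simplex with vertices in increasing order. Then dim K = 1 and the simplices of K are:

  0-simplices (3): A, B, D
  1-simplices (3): AB, AD, BD

giving chain groups C_0 ≅ Z^3, C_1 ≅ Z^3.

Boundary ∂_1: C_1 → C_0 is given by ∂[p,q] = [q] − [p]. For instance
  ∂BD = D − B.
This gives a 3×3 integer matrix of rank 2; reducing to Smith normal form yields diagonal entries (1,1).

Reading off H_k = ker ∂_k / im ∂_{k+1}:

  H_0: rank C_0 − rank ∂_1 = 3 − 2 = 1, and the invariant factors of ∂_1 are all 1, so H_0 ≅ Z.
  H_1: rank ker ∂_1 − rank ∂_2 = (3 − 2) − 0 = 1, and there is no ∂_2, so H_1 ≅ Z.

As a check, the Euler characteristic is 3 − 3 = 0, which agrees with 1 − 1 = 0.
(K is a triangulation of the circle S^1.)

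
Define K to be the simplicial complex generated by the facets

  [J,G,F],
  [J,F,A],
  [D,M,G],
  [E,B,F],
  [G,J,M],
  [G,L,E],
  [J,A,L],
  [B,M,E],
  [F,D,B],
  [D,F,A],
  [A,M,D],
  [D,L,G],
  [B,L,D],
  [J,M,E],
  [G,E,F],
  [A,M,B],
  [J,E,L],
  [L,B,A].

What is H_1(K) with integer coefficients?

H_1 = Z ⊕ Z_2.

Order the vertices as A < B < D < E < F < G < J < L < M. Listing each simplex with vertices in this order, K has dimension 2 with simplices:

  0-simplices (9): A, B, D, E, F, G, J, L, M
  1-simplices (27): AB, AD, AF, AJ, AL, AM, BD, BE, BF, BL, BM, DF, DG, DL, DM, EF, EG, EJ, EL, EM, FG, FJ, GJ, GL, GM, JL, JM
  2-simplices (18): ABL, ABM, ADF, ADM, AFJ, AJL, BDF, BDL, BEF, BEM, DGL, DGM, EFG, EGL, EJL, EJM, FGJ, GJM

giving chain groups C_0 ≅ Z^9, C_1 ≅ Z^27, C_2 ≅ Z^18.

∂_1: C_1 → C_0 sends each edge [p,q] (with p < q) to q − p. For instance
  ∂EM = M − E.
The 9×27 boundary matrix has rank 8 and Smith normal form diag(1,1,1,1,1,1,1,1).

Boundary ∂_2: C_2 → C_1 maps a triangle to the signed sum of its edges. For instance
  ∂FGJ = GJ − FJ + FG,
  ∂AJL = JL − AL + AJ.
The 27×18 boundary matrix has rank 18 and Smith normal form diag(1,1,1,1,1,1,1,1,1,1,1,1,1,1,1,1,1,2).

From H_k ≅ ker(∂_k) / im(∂_{k+1}) we obtain:

  H_1: rank ker ∂_1 − rank ∂_2 = (27 − 8) − 18 = 1, and ∂_2 has invariant factor 2 > 1, so H_1 ≅ Z ⊕ Z_2.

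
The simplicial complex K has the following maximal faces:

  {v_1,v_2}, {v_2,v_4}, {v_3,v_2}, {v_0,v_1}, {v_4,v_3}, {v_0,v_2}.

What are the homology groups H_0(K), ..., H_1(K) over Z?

H_0 = Z,  H_1 = Z^2.

Take the total order v_0 < v_1 < v_2 < v_3 < v_4 on the vertex set. Then K (dimension 1) consists of the simplices:

  0-simplices (5): [v_0], [v_1], [v_2], [v_3], [v_4]
  1-simplices (6): [v_0,v_1], [v_0,v_2], [v_1,v_2], [v_2,v_3], [v_2,v_4], [v_3,v_4]

giving chain groups C_0 ≅ Z^5, C_1 ≅ Z^6.

∂_1: C_1 → C_0 sends each edge [p,q] (with p < q) to q − p. For instance
  ∂[v_0,v_1] = [v_1] − [v_0].
As a 5×6 matrix over Z this has rank 4, with invariant factors (1,1,1,1).

Computing H_k = (kernel of ∂_k) / (image of ∂_{k+1}):

  H_0: rank C_0 − rank ∂_1 = 5 − 4 = 1, and the invariant factors of ∂_1 are all 1, so H_0 ≅ Z.
  H_1: rank ker ∂_1 − rank ∂_2 = (6 − 4) − 0 = 2, and there is no ∂_2, so H_1 ≅ Z^2.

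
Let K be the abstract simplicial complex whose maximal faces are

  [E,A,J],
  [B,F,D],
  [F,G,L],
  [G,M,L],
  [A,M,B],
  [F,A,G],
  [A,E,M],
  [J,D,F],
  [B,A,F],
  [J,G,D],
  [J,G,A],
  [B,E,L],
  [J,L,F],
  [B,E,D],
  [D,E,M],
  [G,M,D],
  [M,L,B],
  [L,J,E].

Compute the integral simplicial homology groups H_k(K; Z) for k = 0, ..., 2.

K has 9 vertices, 27 edges, 18 triangles.
rank ∂_0 = 0, rank ∂_1 = 8 ⇒ b_0 = 9 − 0 − 8 = 1; all invariant factors of ∂_1 are 1 so no torsion. So H_0 = Z.
rank ∂_1 = 8, rank ∂_2 = 18 ⇒ b_1 = 27 − 8 − 18 = 1; ∂_2 has invariant factor(s) [2] giving torsion. So H_1 = Z ⊕ Z/2Z.
rank ∂_2 = 18, rank ∂_3 = 0 ⇒ b_2 = 18 − 18 − 0 = 0. So H_2 = 0.

H_0 = Z,  H_1 = Z ⊕ Z/2Z,  H_2 = 0.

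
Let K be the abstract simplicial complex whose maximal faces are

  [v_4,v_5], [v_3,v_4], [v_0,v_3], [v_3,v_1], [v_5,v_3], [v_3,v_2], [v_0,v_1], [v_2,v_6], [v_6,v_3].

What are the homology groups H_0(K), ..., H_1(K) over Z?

Fix the vertex order v_0 < v_1 < v_2 < v_3 < v_4 < v_5 < v_6 and write every simplex with vertices in increasing order. Then dim K = 1 and the simplices of K are:

  0-simplices (7): [v_0], [v_1], [v_2], [v_3], [v_4], [v_5], [v_6]
  1-simplices (9): [v_0,v_1], [v_0,v_3], [v_1,v_3], [v_2,v_3], [v_2,v_6], [v_3,v_4], [v_3,v_5], [v_3,v_6], [v_4,v_5]

so the chain groups are C_0 ≅ Z^7, C_1 ≅ Z^9.

The boundary map ∂_1: C_1 → C_0 is given by ∂[p,q] = [q] − [p]. For instance
  ∂[v_3,v_6] = [v_6] − [v_3].
This gives a 7×9 integer matrix of rank 6; reducing to Smith normal form yields diagonal entries (1,1,1,1,1,1).

Computing H_k = (kernel of ∂_k) / (image of ∂_{k+1}):

  H_0: rank C_0 − rank ∂_1 = 7 − 6 = 1, and the invariant factors of ∂_1 are all 1, so H_0 = Z.
  H_1: rank ker ∂_1 − rank ∂_2 = (9 − 6) − 0 = 3, and there is no ∂_2, so H_1 = Z^3.

H_0 ≅ Z,  H_1 ≅ Z^3.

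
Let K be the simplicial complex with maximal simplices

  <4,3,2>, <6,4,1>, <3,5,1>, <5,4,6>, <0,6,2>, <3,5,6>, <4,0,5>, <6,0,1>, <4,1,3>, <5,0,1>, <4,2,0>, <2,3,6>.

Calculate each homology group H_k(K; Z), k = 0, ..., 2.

Take the total order 0 < 1 < 2 < 3 < 4 < 5 < 6 on the vertex set. Then K (dimension 2) consists of the simplices:

  0-simplices (7): [0], [1], [2], [3], [4], [5], [6]
  1-simplices (18): [0,1], [0,2], [0,4], [0,5], [0,6], [1,3], [1,4], [1,5], [1,6], [2,3], [2,4], [2,6], [3,4], [3,5], [3,6], [4,5], [4,6], [5,6]
  2-simplices (12): [0,1,5], [0,1,6], [0,2,4], [0,2,6], [0,4,5], [1,3,4], [1,3,5], [1,4,6], [2,3,4], [2,3,6], [3,5,6], [4,5,6]

giving chain groups C_0 ≅ Z^7, C_1 ≅ Z^18, C_2 ≅ Z^12.

Boundary ∂_1: C_1 → C_0 is given by ∂[p,q] = [q] − [p].
The 7×18 boundary matrix has rank 6 and Smith normal form diag(1,1,1,1,1,1).

Boundary ∂_2: C_2 → C_1 maps a triangle to the signed sum of its edges. For instance
  ∂[0,1,5] = [1,5] − [0,5] + [0,1],
  ∂[3,5,6] = [5,6] − [3,6] + [3,5].
This gives a 18×12 integer matrix of rank 12; reducing to Smith normal form yields diagonal entries (1,1,1,1,1,1,1,1,1,1,1,2).

Now H_k = ker ∂_k / im ∂_{k+1}, so:

  H_0: rank C_0 − rank ∂_1 = 7 − 6 = 1, and the invariant factors of ∂_1 are all 1, so H_0 ≅ Z.
  H_1: rank ker ∂_1 − rank ∂_2 = (18 − 6) − 12 = 0, and ∂_2 has invariant factor 2 > 1, so H_1 ≅ Z/2Z.
  H_2: rank ker ∂_2 − rank ∂_3 = (12 − 12) − 0 = 0, and there is no ∂_3, so H_2 ≅ 0.

As a check, the Euler characteristic is 7 − 18 + 12 = 1, which agrees with 1 − 0 + 0 = 1.

H_0 ≅ Z,  H_1 ≅ Z/2Z,  H_2 = 0.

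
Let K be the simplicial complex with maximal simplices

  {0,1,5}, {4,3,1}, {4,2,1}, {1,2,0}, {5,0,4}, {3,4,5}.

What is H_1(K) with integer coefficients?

H_1 = Z.

Fix the vertex order 0 < 1 < 2 < 3 < 4 < 5 and write every simplex with vertices in increasing order. Then dim K = 2 and the simplices of K are:

  0-simplices (6): [0], [1], [2], [3], [4], [5]
  1-simplices (12): [0,1], [0,2], [0,4], [0,5], [1,2], [1,3], [1,4], [1,5], [2,4], [3,4], [3,5], [4,5]
  2-simplices (6): [0,1,2], [0,1,5], [0,4,5], [1,2,4], [1,3,4], [3,4,5]

so the chain groups are C_0 ≅ Z^6, C_1 ≅ Z^12, C_2 ≅ Z^6.

Boundary ∂_1: C_1 → C_0 sends each edge [p,q] (with p < q) to q − p. For instance
  ∂[1,5] = [5] − [1].
The resulting 6×12 matrix has rank 5, and its Smith normal form has invariant factors (1,1,1,1,1).

The boundary map ∂_2: C_2 → C_1 maps a triangle to the signed sum of its edges. For instance
  ∂[0,4,5] = [4,5] − [0,5] + [0,4],
  ∂[0,1,2] = [1,2] − [0,2] + [0,1].
As a 12×6 matrix over Z this has rank 6, with invariant factors (1,1,1,1,1,1).

Computing H_k = (kernel of ∂_k) / (image of ∂_{k+1}):

  H_1: rank ker ∂_1 − rank ∂_2 = (12 − 5) − 6 = 1, and the invariant factors of ∂_2 are all 1, so H_1 = Z.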